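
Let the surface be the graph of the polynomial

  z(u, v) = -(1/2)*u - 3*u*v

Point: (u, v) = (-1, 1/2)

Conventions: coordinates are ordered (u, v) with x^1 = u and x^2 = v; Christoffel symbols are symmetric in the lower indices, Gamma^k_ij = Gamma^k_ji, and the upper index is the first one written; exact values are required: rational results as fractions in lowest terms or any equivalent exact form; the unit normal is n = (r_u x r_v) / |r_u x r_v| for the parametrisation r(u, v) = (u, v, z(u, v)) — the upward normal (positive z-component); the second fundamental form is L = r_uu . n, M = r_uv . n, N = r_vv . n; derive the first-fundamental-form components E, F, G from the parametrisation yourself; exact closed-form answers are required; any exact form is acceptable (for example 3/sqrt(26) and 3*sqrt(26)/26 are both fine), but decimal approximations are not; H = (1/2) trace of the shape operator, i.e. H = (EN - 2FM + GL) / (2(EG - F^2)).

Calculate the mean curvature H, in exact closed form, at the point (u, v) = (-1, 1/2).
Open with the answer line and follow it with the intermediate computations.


Answer: H = -9*sqrt(14)/98

z_u = -2, z_v = 3, z_uu = 0, z_uv = -3, z_vv = 0
E = 5, F = -6, G = 10; answer radicand W^2 = 14
unnormalised second-form numerators: l = 0, m = -3, n = 0; L = l/sqrt(14), and similarly M = m/sqrt(W^2), N = n/sqrt(W^2)
H = (E*n - 2*F*m + G*l) / (2*(EG - F^2)*sqrt(W^2)); E*n - 2*F*m + G*l = -36, EG - F^2 = 14, so H = (-9/7)/sqrt(14)


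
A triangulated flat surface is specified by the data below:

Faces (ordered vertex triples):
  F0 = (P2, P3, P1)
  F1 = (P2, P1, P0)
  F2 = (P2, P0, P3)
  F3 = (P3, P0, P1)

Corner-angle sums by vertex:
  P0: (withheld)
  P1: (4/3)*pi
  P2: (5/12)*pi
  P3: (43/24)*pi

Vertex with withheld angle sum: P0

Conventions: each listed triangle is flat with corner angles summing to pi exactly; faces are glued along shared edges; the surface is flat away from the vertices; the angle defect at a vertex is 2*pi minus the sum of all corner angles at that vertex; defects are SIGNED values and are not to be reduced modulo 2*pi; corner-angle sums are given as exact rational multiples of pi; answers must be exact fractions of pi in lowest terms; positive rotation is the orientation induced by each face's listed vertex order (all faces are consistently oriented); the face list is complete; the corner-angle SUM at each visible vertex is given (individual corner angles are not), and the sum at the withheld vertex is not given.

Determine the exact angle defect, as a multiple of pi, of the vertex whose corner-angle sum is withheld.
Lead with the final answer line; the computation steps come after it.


Answer: defect(P0) = (37/24)*pi

V = 4, E = 6, F = 4; chi = V - E + F = 2
Gauss-Bonnet: total defect = 2*pi*chi = 4*pi; visible defects sum to (59/24)*pi


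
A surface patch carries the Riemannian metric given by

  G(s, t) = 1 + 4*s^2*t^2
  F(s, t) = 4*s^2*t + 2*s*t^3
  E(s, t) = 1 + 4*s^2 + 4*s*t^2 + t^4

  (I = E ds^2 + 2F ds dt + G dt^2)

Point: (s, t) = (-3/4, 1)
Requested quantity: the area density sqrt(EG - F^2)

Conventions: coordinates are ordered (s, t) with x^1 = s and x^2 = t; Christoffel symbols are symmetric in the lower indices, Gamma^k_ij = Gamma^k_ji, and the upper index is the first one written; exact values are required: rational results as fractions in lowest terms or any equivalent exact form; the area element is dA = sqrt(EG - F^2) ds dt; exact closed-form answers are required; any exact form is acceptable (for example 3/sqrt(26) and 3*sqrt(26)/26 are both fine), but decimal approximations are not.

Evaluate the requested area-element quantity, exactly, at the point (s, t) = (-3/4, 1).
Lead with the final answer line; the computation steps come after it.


Answer: sqrt(EG - F^2) = sqrt(14)/2

E = 5/4, F = 3/4, G = 13/4; EG - F^2 = 7/2


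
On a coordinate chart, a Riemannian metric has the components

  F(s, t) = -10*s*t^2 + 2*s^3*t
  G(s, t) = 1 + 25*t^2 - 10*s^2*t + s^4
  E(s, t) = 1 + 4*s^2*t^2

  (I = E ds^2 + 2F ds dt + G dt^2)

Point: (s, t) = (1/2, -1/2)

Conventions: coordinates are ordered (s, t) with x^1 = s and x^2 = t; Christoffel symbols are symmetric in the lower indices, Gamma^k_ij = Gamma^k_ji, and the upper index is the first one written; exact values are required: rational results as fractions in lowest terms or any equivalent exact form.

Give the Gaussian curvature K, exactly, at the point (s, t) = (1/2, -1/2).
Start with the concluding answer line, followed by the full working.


Answer: K = 1024/19881

E = 5/4, F = -11/8, G = 137/16, EG - F^2 = 141/16 at the point
E_s = 1, E_t = -1, F_s = -13/4, F_t = 21/4, G_s = 11/2, G_t = -55/2
E_tt = 2, F_st = 23/2, G_ss = 13
Compute both Brioschi determinants and normalise by (EG - F^2)^2.
M1 = [[-E_tt/2 + F_st - G_ss/2, E_s/2, F_s - E_t/2], [F_t - G_s/2, E, F], [G_t/2, F, G]] = [[4, 1/2, -11/4], [5/2, 5/4, -11/8], [-55/4, -11/8, 137/16]]; det M1 = -61/16
M2 = [[0, E_t/2, G_s/2], [E_t/2, E, F], [G_s/2, F, G]] = [[0, -1/2, 11/4], [-1/2, 5/4, -11/8], [11/4, -11/8, 137/16]]; det M2 = -125/16
det M1 - det M2 = 4; K = 4 / (141/16)^2 = 1024/19881


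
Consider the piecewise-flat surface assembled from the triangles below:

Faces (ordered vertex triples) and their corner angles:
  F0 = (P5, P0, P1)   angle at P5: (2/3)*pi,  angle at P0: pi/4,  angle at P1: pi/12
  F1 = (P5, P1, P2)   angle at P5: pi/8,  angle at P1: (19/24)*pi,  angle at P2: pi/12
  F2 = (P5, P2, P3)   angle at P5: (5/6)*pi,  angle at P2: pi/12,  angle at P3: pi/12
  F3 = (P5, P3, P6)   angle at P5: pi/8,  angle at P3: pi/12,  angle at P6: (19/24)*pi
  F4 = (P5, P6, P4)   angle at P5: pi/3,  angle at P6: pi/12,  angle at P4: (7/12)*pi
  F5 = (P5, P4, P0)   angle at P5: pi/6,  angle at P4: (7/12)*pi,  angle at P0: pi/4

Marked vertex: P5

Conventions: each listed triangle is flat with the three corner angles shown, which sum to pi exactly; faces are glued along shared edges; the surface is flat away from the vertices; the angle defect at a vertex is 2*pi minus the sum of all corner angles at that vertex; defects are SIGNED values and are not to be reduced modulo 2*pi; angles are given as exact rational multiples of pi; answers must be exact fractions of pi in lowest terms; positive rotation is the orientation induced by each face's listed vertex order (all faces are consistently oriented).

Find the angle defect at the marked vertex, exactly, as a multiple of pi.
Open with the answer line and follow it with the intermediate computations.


Answer: defect(P5) = -pi/4

Sum of corner angles at P5: (9/4)*pi
defect = 2*pi - (9/4)*pi


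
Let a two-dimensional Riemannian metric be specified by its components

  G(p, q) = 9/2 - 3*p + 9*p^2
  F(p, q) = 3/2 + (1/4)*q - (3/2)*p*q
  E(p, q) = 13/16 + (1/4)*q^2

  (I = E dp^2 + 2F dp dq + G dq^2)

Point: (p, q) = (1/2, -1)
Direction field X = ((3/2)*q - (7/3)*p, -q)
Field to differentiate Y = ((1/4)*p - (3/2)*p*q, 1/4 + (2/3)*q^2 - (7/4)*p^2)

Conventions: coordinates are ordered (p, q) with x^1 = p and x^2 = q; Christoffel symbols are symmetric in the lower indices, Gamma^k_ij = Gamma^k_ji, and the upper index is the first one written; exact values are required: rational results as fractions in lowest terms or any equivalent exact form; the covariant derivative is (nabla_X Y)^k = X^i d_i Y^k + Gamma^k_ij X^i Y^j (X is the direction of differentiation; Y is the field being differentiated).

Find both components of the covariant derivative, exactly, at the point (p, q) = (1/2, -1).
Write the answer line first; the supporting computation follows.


Answer: (nabla_X Y)^p = -4793/1212, (nabla_X Y)^q = 3215/1818

E = 17/16, F = 2, G = 21/4 at the point
E_p = 0, E_q = -1/2, F_p = 3/2, F_q = -1/2, G_p = 6, G_q = 0
EG - F^2 = 101/64;  g^inv = (64/101) * [[21/4, -2], [-2, 17/16]]
first-kind symbols [ij,l] = (1/2)(d_i g_jl + d_j g_il - d_l g_ij): [pp,p] = E_p/2 = 0, [pp,q] = F_p - E_q/2 = 7/4, [pq,p] = E_q/2 = -1/4, [pq,q] = G_p/2 = 3, [qq,p] = F_q - G_p/2 = -7/2, [qq,q] = G_q/2 = 0
Gamma^p_ij = (G*[ij,p] - F*[ij,q])/(EG - F^2), Gamma^q_ij = (E*[ij,q] - F*[ij,p])/(EG - F^2)
Gamma_ppp = -224/101, Gamma_ppq = -468/101, Gamma_pqq = -1176/101, Gamma_qpp = 119/101, Gamma_qpq = 236/101, Gamma_qqq = 448/101
X = (-8/3, 1), Y = (7/8, 23/48) at the point


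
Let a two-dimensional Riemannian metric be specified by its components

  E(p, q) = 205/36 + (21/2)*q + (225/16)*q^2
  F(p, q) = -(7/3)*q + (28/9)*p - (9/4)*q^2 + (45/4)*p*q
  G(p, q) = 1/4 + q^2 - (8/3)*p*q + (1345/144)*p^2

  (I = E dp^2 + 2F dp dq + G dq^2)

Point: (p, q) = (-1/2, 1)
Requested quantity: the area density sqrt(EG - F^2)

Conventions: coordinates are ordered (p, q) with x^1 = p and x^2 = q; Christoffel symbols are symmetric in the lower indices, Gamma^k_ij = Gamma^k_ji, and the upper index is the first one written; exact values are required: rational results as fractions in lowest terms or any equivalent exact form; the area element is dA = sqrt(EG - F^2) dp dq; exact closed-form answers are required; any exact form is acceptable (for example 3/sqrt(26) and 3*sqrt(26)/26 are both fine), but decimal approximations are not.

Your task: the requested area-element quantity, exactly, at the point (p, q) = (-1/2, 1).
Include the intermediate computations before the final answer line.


E = 4357/144, F = -847/72, G = 2833/576; EG - F^2 = 10677/1024

Answer: sqrt(EG - F^2) = sqrt(10677)/32


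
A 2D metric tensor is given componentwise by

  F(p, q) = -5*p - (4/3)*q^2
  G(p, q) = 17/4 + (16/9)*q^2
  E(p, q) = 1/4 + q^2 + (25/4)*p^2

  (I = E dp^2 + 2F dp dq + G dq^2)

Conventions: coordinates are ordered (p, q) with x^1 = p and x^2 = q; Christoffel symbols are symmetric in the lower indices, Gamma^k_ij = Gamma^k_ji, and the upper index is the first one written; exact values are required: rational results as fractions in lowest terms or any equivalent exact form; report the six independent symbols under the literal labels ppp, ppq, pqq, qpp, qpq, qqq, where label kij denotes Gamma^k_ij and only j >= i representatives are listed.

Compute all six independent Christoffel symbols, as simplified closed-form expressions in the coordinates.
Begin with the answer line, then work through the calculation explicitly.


Answer: Gamma_ppp = (1600*p*q^2 - 720*p*q + 225*p - 192*q^3 - 960*q^2)/(1600*p^2*q^2 + 225*p^2 - 1920*p*q^2 + 676*q^2 + 153), Gamma_ppq = (256*q^3 + 612*q)/(1600*p^2*q^2 + 225*p^2 - 1920*p*q^2 + 676*q^2 + 153), Gamma_pqq = (3840*p*q - 1024*q^3 - 4896*q)/(4800*p^2*q^2 + 675*p^2 - 5760*p*q^2 + 2028*q^2 + 459), Gamma_qpp = (-900*p^2*q + 1200*p*q^2 - 144*q^3 - 720*q^2 - 36*q - 180)/(1600*p^2*q^2 + 225*p^2 - 1920*p*q^2 + 676*q^2 + 153), Gamma_qpq = (720*p*q + 192*q^3)/(1600*p^2*q^2 + 225*p^2 - 1920*p*q^2 + 676*q^2 + 153), Gamma_qqq = (1600*p^2*q - 1920*p*q - 256*q^3 + 64*q)/(1600*p^2*q^2 + 225*p^2 - 1920*p*q^2 + 676*q^2 + 153)

E = 1/4 + q^2 + (25/4)*p^2; F = -5*p - (4/3)*q^2; G = 17/4 + (16/9)*q^2
Gamma^k_ij = (1/2) g^{kl} (d_i g_jl + d_j g_il - d_l g_ij), with g^inv = (1/(EG-F^2)) [[G, -F], [-F, E]]
first partials: E_p = (25/2)*p, E_q = 2*q, F_p = -5, F_q = -(8/3)*q, G_p = 0, G_q = (32/9)*q
D = EG - F^2 = 17/16 + (169/36)*q^2 + (25/16)*p^2 - (40/3)*p*q^2 + (100/9)*p^2*q^2
expanded: Gamma^p_pp = (G E_p - 2F F_p + F E_q)/(2D), Gamma^p_pq = (G E_q - F G_p)/(2D), Gamma^p_qq = (2G F_q - G G_p - F G_q)/(2D), Gamma^q_pp = (2E F_p - E E_q - F E_p)/(2D), Gamma^q_pq = (E G_p - F E_q)/(2D), Gamma^q_qq = (E G_q - 2F F_q + F G_p)/(2D); substitute and cancel common factors


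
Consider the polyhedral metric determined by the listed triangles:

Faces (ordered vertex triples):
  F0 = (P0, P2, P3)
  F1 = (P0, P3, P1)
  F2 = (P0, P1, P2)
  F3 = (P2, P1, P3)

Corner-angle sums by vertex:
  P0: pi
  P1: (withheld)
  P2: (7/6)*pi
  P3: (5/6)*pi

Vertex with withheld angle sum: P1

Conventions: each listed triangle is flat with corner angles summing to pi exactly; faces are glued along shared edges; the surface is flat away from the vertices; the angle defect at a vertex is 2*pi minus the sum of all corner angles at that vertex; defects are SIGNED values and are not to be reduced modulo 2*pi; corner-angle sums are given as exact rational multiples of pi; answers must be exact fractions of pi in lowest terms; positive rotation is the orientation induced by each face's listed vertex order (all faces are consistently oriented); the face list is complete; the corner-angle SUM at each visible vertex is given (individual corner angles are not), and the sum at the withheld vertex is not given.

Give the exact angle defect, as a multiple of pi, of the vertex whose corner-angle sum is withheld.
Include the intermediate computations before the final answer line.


V = 4, E = 6, F = 4; chi = V - E + F = 2
Gauss-Bonnet: total defect = 2*pi*chi = 4*pi; visible defects sum to 3*pi

Answer: defect(P1) = pi


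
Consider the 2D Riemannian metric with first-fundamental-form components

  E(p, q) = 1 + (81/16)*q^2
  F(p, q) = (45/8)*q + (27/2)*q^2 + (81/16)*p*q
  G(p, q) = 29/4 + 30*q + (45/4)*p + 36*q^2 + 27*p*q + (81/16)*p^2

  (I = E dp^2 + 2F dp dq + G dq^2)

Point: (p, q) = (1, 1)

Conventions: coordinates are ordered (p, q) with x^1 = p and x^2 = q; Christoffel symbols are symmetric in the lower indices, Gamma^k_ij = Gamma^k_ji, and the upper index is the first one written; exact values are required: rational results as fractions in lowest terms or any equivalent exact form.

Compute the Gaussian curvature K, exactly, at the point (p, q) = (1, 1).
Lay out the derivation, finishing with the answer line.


E = 97/16, F = 387/16, G = 1865/16, EG - F^2 = 973/8 at the point
E_p = 0, E_q = 81/8, F_p = 81/16, F_q = 603/16, G_p = 387/8, G_q = 129
E_qq = 81/8, F_pq = 81/16, G_pp = 81/8
By Brioschi, K is (det M1 - det M2) divided by (EG - F^2) squared.
M1 = [[-E_qq/2 + F_pq - G_pp/2, E_p/2, F_p - E_q/2], [F_q - G_p/2, E, F], [G_q/2, F, G]] = [[-81/16, 0, 0], [27/2, 97/16, 387/16], [129/2, 387/16, 1865/16]]; det M1 = -78813/128
M2 = [[0, E_q/2, G_p/2], [E_q/2, E, F], [G_p/2, F, G]] = [[0, 81/16, 387/16], [81/16, 97/16, 387/16], [387/16, 387/16, 1865/16]]; det M2 = -78165/128
det M1 - det M2 = -81/16; K = -81/16 / (973/8)^2 = -324/946729

Answer: K = -324/946729


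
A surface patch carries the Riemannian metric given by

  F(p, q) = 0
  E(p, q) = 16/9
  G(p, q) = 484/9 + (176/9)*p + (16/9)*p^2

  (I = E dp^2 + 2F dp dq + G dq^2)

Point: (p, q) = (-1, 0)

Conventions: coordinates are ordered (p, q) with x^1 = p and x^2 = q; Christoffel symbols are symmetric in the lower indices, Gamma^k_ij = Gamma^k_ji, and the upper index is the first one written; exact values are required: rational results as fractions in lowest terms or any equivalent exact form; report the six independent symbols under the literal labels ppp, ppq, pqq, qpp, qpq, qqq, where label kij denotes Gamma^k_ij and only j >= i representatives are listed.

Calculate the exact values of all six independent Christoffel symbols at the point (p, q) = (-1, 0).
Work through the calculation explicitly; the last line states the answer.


E = 16/9, F = 0, G = 36 at the point
E_p = 0, E_q = 0, F_p = 0, F_q = 0, G_p = 16, G_q = 0
EG - F^2 = 64;  g^inv = (1/64) * [[36, 0], [0, 16/9]]
first-kind symbols [ij,l] = (1/2)(d_i g_jl + d_j g_il - d_l g_ij): [pp,p] = E_p/2 = 0, [pp,q] = F_p - E_q/2 = 0, [pq,p] = E_q/2 = 0, [pq,q] = G_p/2 = 8, [qq,p] = F_q - G_p/2 = -8, [qq,q] = G_q/2 = 0
Gamma^p_ij = (G*[ij,p] - F*[ij,q])/(EG - F^2), Gamma^q_ij = (E*[ij,q] - F*[ij,p])/(EG - F^2)

Answer: Gamma_ppp = 0, Gamma_ppq = 0, Gamma_pqq = -9/2, Gamma_qpp = 0, Gamma_qpq = 2/9, Gamma_qqq = 0


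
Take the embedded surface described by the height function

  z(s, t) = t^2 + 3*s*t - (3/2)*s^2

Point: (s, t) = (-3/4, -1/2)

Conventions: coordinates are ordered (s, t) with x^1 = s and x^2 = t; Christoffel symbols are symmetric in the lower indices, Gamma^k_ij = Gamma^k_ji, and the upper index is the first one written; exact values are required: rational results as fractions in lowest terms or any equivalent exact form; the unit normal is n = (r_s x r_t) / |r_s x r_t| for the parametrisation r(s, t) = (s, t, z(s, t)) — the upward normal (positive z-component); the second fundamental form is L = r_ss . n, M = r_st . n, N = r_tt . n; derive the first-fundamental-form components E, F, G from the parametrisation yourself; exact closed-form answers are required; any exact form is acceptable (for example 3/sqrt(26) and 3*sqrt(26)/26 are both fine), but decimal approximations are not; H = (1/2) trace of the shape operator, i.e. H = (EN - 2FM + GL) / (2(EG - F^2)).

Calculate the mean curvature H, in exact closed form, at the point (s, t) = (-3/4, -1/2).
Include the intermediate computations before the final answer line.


z_s = 3/4, z_t = -13/4, z_ss = -3, z_st = 3, z_tt = 2
E = 25/16, F = -39/16, G = 185/16; answer radicand W^2 = 97/8
unnormalised second-form numerators: l = -3, m = 3, n = 2; L = l/sqrt(97/8), and similarly M = m/sqrt(W^2), N = n/sqrt(W^2)
H = (E*n - 2*F*m + G*l) / (2*(EG - F^2)*sqrt(W^2)); E*n - 2*F*m + G*l = -271/16, EG - F^2 = 97/8, so H = (-271/388)/sqrt(97/8)

Answer: H = -271*sqrt(194)/18818


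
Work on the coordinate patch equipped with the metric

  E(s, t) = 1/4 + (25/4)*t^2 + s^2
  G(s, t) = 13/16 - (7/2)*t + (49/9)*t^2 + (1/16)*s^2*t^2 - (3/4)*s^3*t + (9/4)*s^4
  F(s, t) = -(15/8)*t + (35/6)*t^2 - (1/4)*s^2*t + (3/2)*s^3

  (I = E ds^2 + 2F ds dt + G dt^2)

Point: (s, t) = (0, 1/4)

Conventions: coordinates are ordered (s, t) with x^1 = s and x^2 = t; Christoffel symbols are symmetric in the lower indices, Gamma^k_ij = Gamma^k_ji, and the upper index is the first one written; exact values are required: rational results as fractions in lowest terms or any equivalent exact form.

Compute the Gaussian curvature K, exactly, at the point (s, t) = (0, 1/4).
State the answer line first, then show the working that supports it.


Answer: K = -622773/29645

E = 41/64, F = -5/48, G = 5/18, EG - F^2 = 385/2304 at the point
E_s = 0, E_t = 25/8, F_s = 0, F_t = 25/24, G_s = 0, G_t = -7/9
E_tt = 25/2, F_st = 0, G_ss = 1/128
K follows from Brioschi's formula, (det M1 - det M2)/(EG - F^2)^2.
M1 = [[-E_tt/2 + F_st - G_ss/2, E_s/2, F_s - E_t/2], [F_t - G_s/2, E, F], [G_t/2, F, G]] = [[-1601/256, 0, -25/16], [25/24, 41/64, -5/48], [-7/18, -5/48, 5/18]]; det M1 = -745985/589824
M2 = [[0, E_t/2, G_s/2], [E_t/2, E, F], [G_s/2, F, G]] = [[0, 25/16, 0], [25/16, 41/64, -5/48], [0, -5/48, 5/18]]; det M2 = -3125/4608
det M1 - det M2 = -345985/589824; K = -345985/589824 / (385/2304)^2 = -622773/29645


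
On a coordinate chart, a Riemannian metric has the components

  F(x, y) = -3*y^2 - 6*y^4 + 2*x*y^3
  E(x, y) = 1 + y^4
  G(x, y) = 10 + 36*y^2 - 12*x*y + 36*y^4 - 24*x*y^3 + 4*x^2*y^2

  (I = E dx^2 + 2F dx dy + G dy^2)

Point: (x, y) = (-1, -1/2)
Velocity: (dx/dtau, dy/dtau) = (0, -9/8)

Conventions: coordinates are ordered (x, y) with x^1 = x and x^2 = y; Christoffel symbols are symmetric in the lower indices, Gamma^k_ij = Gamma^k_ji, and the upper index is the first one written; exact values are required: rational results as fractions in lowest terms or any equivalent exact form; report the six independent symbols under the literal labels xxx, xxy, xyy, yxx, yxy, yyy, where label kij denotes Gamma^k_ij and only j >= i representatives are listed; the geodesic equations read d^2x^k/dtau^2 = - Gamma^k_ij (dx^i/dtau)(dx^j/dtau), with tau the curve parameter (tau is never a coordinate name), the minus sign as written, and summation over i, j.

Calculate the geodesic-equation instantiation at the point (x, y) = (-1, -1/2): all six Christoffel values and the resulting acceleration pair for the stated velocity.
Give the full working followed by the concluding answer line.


E = 17/16, F = -7/8, G = 53/4 at the point
E_x = 0, E_y = -1/2, F_x = -1/4, F_y = 9/2, G_x = 7, G_y = -28
EG - F^2 = 213/16;  g^inv = (16/213) * [[53/4, 7/8], [7/8, 17/16]]
first-kind symbols [ij,l] = (1/2)(d_i g_jl + d_j g_il - d_l g_ij): [xx,x] = E_x/2 = 0, [xx,y] = F_x - E_y/2 = 0, [xy,x] = E_y/2 = -1/4, [xy,y] = G_x/2 = 7/2, [yy,x] = F_y - G_x/2 = 1, [yy,y] = G_y/2 = -14
Gamma^x_ij = (G*[ij,x] - F*[ij,y])/(EG - F^2), Gamma^y_ij = (E*[ij,y] - F*[ij,x])/(EG - F^2)
Gamma_xxx = 0, Gamma_xxy = -4/213, Gamma_xyy = 16/213, Gamma_yxx = 0, Gamma_yxy = 56/213, Gamma_yyy = -224/213
d^2x/dtau^2 = -(Gamma_xxx*(0)^2 + 2*Gamma_xxy*(0)*(-9/8) + Gamma_xyy*(-9/8)^2) = -27/284
d^2y/dtau^2 = -(Gamma_yxx*(0)^2 + 2*Gamma_yxy*(0)*(-9/8) + Gamma_yyy*(-9/8)^2) = 189/142

Answer: Gamma_xxx = 0, Gamma_xxy = -4/213, Gamma_xyy = 16/213, Gamma_yxx = 0, Gamma_yxy = 56/213, Gamma_yyy = -224/213; accelerations (d^2x/dtau^2, d^2y/dtau^2) = (-27/284, 189/142)


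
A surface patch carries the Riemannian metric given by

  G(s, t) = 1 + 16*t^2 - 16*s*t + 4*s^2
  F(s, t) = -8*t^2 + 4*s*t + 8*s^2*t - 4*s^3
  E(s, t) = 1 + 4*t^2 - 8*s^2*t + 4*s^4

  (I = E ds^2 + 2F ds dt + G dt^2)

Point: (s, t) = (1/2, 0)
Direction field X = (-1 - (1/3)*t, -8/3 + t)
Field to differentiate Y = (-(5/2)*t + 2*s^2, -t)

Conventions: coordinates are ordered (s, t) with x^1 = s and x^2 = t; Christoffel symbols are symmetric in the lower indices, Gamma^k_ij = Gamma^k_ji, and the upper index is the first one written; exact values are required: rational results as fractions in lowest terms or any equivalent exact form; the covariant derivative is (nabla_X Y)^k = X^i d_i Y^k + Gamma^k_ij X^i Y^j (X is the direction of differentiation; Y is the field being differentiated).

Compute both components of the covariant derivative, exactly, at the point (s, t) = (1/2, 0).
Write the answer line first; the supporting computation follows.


Answer: (nabla_X Y)^s = 136/27, (nabla_X Y)^t = 52/27

E = 5/4, F = -1/2, G = 2 at the point
E_s = 2, E_t = -2, F_s = -3, F_t = 4, G_s = 4, G_t = -8
EG - F^2 = 9/4;  g^inv = (4/9) * [[2, 1/2], [1/2, 5/4]]
first-kind symbols [ij,l] = (1/2)(d_i g_jl + d_j g_il - d_l g_ij): [ss,s] = E_s/2 = 1, [ss,t] = F_s - E_t/2 = -2, [st,s] = E_t/2 = -1, [st,t] = G_s/2 = 2, [tt,s] = F_t - G_s/2 = 2, [tt,t] = G_t/2 = -4
Gamma^s_ij = (G*[ij,s] - F*[ij,t])/(EG - F^2), Gamma^t_ij = (E*[ij,t] - F*[ij,s])/(EG - F^2)
Gamma_sss = 4/9, Gamma_sst = -4/9, Gamma_stt = 8/9, Gamma_tss = -8/9, Gamma_tst = 8/9, Gamma_ttt = -16/9
X = (-1, -8/3), Y = (1/2, 0) at the point


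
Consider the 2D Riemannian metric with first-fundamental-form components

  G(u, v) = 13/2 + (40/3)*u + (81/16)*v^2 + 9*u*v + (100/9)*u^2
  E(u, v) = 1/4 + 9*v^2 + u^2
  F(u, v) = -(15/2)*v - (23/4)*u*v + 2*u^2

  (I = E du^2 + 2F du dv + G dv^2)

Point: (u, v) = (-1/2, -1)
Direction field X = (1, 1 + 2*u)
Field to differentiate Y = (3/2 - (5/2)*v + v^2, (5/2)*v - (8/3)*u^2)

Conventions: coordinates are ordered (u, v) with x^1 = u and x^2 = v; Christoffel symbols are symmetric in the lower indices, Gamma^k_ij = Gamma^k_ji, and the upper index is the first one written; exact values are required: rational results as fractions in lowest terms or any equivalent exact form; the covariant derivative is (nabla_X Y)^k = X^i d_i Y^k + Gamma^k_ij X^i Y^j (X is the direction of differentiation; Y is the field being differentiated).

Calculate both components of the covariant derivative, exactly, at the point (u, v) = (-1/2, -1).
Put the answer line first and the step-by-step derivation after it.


Answer: (nabla_X Y)^u = -16096/22065, (nabla_X Y)^v = 66872/7355

E = 19/2, F = 41/8, G = 1753/144 at the point
E_u = -1, E_v = -18, F_u = 15/4, F_v = -37/8, G_u = -61/9, G_v = -117/8
EG - F^2 = 51485/576;  g^inv = (576/51485) * [[1753/144, -41/8], [-41/8, 19/2]]
first-kind symbols [ij,l] = (1/2)(d_i g_jl + d_j g_il - d_l g_ij): [uu,u] = E_u/2 = -1/2, [uu,v] = F_u - E_v/2 = 51/4, [uv,u] = E_v/2 = -9, [uv,v] = G_u/2 = -61/18, [vv,u] = F_v - G_u/2 = -89/72, [vv,v] = G_v/2 = -117/16
Gamma^u_ij = (G*[ij,u] - F*[ij,v])/(EG - F^2), Gamma^v_ij = (E*[ij,v] - F*[ij,u])/(EG - F^2)
Gamma_uuu = -41144/51485, Gamma_uuv = -53104/51485, Gamma_uvv = 3322/13239, Gamma_vuu = 71244/51485, Gamma_vuv = 8024/51485, Gamma_vvv = -1039/1471
X = (1, 0), Y = (5, -19/6) at the point


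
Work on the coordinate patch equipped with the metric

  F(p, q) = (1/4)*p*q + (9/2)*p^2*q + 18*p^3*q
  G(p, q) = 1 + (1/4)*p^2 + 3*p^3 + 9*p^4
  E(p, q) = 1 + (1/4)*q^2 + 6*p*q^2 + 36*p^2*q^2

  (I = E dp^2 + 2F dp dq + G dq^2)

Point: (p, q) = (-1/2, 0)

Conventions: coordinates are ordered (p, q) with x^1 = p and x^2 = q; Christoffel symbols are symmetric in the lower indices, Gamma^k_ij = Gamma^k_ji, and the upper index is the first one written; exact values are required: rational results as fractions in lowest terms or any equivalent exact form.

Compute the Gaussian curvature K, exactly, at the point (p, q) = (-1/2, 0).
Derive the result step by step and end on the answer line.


E = 1, F = 0, G = 5/4, EG - F^2 = 5/4 at the point
E_p = 0, E_q = 0, F_p = 0, F_q = -5/4, G_p = -5/2, G_q = 0
E_qq = 25/2, F_pq = 37/4, G_pp = 37/2
Evaluate Brioschi's two determinant matrices M1, M2 and divide by (EG - F^2)^2.
M1 = [[-E_qq/2 + F_pq - G_pp/2, E_p/2, F_p - E_q/2], [F_q - G_p/2, E, F], [G_q/2, F, G]] = [[-25/4, 0, 0], [0, 1, 0], [0, 0, 5/4]]; det M1 = -125/16
M2 = [[0, E_q/2, G_p/2], [E_q/2, E, F], [G_p/2, F, G]] = [[0, 0, -5/4], [0, 1, 0], [-5/4, 0, 5/4]]; det M2 = -25/16
det M1 - det M2 = -25/4; K = -25/4 / (5/4)^2 = -4

Answer: K = -4


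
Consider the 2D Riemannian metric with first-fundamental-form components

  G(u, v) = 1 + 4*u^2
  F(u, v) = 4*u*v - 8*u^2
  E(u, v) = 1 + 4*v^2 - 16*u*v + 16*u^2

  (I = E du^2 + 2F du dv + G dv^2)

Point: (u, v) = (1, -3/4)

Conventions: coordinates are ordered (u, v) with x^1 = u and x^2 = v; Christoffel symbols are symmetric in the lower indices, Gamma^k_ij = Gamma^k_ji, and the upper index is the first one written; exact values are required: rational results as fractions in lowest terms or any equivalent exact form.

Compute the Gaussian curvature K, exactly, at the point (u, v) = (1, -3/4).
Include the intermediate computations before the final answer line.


E = 125/4, F = -11, G = 5, EG - F^2 = 141/4 at the point
E_u = 44, E_v = -22, F_u = -19, F_v = 4, G_u = 8, G_v = 0
E_vv = 8, F_uv = 4, G_uu = 8
Evaluate Brioschi's two determinant matrices M1, M2 and divide by (EG - F^2)^2.
M1 = [[-E_vv/2 + F_uv - G_uu/2, E_u/2, F_u - E_v/2], [F_v - G_u/2, E, F], [G_v/2, F, G]] = [[-4, 22, -8], [0, 125/4, -11], [0, -11, 5]]; det M1 = -141
M2 = [[0, E_v/2, G_u/2], [E_v/2, E, F], [G_u/2, F, G]] = [[0, -11, 4], [-11, 125/4, -11], [4, -11, 5]]; det M2 = -137
det M1 - det M2 = -4; K = -4 / (141/4)^2 = -64/19881

Answer: K = -64/19881


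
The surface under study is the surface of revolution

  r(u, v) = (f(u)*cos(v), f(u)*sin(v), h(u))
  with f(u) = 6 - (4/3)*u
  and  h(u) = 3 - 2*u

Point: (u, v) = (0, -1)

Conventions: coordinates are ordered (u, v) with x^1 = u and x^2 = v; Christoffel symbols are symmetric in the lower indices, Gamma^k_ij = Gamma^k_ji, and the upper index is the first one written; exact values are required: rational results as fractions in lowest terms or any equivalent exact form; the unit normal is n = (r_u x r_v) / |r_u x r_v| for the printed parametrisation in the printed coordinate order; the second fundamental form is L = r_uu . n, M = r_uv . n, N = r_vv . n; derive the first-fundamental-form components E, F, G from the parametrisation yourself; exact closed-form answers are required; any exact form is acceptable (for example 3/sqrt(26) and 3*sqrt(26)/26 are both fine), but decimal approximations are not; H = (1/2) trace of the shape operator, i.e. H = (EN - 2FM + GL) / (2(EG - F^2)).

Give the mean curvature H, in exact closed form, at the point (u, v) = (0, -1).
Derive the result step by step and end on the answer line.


f = 6, f' = -4/3, f'' = 0, h' = -2, h'' = 0
E = 52/9, F = 0, G = 36; answer radicand W^2 = 52/9
unnormalised second-form numerators: l = 0, m = 0, n = -12; L = l/sqrt(52/9), and similarly M = m/sqrt(W^2), N = n/sqrt(W^2)
H = (E*n - 2*F*m + G*l) / (2*(EG - F^2)*sqrt(W^2)); E*n - 2*F*m + G*l = -208/3, EG - F^2 = 208, so H = (-1/6)/sqrt(52/9)

Answer: H = -sqrt(13)/52


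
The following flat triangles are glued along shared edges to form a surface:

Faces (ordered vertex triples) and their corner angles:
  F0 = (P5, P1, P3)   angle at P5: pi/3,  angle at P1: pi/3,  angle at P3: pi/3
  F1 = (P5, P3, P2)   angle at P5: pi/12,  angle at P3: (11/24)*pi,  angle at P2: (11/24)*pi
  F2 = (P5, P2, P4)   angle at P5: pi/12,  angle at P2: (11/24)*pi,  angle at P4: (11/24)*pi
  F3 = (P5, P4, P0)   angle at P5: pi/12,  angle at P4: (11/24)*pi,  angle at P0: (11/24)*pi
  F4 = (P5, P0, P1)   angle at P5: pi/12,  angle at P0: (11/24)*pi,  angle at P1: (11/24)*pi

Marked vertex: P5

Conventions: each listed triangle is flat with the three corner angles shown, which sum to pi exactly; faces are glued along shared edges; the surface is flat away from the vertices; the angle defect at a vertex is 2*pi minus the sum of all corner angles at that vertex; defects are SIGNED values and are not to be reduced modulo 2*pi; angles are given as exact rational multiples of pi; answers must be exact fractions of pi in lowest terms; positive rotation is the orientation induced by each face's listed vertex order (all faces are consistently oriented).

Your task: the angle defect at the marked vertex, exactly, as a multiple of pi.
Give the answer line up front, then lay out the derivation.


Answer: defect(P5) = (4/3)*pi

Sum of corner angles at P5: (2/3)*pi
defect = 2*pi - (2/3)*pi


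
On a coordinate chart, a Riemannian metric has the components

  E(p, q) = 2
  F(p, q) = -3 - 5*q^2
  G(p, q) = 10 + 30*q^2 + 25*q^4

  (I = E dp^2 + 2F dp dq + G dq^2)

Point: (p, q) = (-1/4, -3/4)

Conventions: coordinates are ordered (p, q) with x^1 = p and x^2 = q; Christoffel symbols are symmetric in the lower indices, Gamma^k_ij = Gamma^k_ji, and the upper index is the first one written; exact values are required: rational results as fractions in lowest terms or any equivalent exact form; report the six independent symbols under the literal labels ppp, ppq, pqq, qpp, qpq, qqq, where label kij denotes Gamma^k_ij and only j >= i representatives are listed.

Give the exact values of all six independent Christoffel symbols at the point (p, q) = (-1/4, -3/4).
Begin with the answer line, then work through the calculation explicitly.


Answer: Gamma_ppp = 0, Gamma_ppq = 0, Gamma_pqq = 1920/9161, Gamma_qpp = 0, Gamma_qpq = 0, Gamma_qqq = -11160/9161

E = 2, F = -93/16, G = 8905/256 at the point
E_p = 0, E_q = 0, F_p = 0, F_q = 15/2, G_p = 0, G_q = -1395/16
EG - F^2 = 9161/256;  g^inv = (256/9161) * [[8905/256, 93/16], [93/16, 2]]
first-kind symbols [ij,l] = (1/2)(d_i g_jl + d_j g_il - d_l g_ij): [pp,p] = E_p/2 = 0, [pp,q] = F_p - E_q/2 = 0, [pq,p] = E_q/2 = 0, [pq,q] = G_p/2 = 0, [qq,p] = F_q - G_p/2 = 15/2, [qq,q] = G_q/2 = -1395/32
Gamma^p_ij = (G*[ij,p] - F*[ij,q])/(EG - F^2), Gamma^q_ij = (E*[ij,q] - F*[ij,p])/(EG - F^2)


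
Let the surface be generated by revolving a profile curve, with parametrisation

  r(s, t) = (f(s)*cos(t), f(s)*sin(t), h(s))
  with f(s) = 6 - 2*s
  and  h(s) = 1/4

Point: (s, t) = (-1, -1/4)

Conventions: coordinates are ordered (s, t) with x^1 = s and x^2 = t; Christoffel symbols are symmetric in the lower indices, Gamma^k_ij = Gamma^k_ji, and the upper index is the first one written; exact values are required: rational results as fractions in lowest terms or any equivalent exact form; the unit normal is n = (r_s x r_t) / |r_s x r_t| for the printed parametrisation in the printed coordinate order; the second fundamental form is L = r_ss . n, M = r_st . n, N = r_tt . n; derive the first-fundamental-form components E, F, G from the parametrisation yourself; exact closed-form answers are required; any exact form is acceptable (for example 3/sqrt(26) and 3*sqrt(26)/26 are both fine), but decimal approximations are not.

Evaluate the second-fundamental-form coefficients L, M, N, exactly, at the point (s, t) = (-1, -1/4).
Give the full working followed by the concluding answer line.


f = 8, f' = -2, f'' = 0, h' = 0, h'' = 0
E = 4, F = 0, G = 64; answer radicand W^2 = 4
unnormalised second-form numerators: l = 0, m = 0, n = 0; L = l/sqrt(4), and similarly M = m/sqrt(W^2), N = n/sqrt(W^2)

Answer: L = 0, M = 0, N = 0


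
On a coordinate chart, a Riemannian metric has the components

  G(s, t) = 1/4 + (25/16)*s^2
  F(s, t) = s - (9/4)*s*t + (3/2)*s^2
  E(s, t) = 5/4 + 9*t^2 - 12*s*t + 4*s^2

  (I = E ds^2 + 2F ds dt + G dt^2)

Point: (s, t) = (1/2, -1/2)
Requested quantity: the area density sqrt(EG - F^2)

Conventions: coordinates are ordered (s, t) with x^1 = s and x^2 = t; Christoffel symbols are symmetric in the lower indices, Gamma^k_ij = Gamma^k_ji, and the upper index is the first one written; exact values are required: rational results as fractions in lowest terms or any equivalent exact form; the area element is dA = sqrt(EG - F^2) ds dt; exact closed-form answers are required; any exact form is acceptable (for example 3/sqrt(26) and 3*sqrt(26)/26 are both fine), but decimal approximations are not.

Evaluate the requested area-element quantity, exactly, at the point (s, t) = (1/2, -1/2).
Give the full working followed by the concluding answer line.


E = 15/2, F = 23/16, G = 41/64; EG - F^2 = 701/256

Answer: sqrt(EG - F^2) = sqrt(701)/16


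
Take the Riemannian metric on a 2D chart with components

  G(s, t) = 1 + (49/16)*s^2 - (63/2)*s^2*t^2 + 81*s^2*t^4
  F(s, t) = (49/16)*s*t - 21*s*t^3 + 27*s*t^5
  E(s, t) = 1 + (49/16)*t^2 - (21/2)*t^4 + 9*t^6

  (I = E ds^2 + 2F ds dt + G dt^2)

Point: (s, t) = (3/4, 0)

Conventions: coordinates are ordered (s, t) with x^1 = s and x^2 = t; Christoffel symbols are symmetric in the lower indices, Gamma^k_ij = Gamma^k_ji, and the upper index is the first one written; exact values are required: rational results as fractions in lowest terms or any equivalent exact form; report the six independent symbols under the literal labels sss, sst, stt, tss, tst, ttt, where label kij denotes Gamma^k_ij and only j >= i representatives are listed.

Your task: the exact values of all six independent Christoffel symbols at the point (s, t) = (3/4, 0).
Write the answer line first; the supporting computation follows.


Answer: Gamma_sss = 0, Gamma_sst = 0, Gamma_stt = 0, Gamma_tss = 0, Gamma_tst = 588/697, Gamma_ttt = 0

E = 1, F = 0, G = 697/256 at the point
E_s = 0, E_t = 0, F_s = 0, F_t = 147/64, G_s = 147/32, G_t = 0
EG - F^2 = 697/256;  g^inv = (256/697) * [[697/256, 0], [0, 1]]
first-kind symbols [ij,l] = (1/2)(d_i g_jl + d_j g_il - d_l g_ij): [ss,s] = E_s/2 = 0, [ss,t] = F_s - E_t/2 = 0, [st,s] = E_t/2 = 0, [st,t] = G_s/2 = 147/64, [tt,s] = F_t - G_s/2 = 0, [tt,t] = G_t/2 = 0
Gamma^s_ij = (G*[ij,s] - F*[ij,t])/(EG - F^2), Gamma^t_ij = (E*[ij,t] - F*[ij,s])/(EG - F^2)


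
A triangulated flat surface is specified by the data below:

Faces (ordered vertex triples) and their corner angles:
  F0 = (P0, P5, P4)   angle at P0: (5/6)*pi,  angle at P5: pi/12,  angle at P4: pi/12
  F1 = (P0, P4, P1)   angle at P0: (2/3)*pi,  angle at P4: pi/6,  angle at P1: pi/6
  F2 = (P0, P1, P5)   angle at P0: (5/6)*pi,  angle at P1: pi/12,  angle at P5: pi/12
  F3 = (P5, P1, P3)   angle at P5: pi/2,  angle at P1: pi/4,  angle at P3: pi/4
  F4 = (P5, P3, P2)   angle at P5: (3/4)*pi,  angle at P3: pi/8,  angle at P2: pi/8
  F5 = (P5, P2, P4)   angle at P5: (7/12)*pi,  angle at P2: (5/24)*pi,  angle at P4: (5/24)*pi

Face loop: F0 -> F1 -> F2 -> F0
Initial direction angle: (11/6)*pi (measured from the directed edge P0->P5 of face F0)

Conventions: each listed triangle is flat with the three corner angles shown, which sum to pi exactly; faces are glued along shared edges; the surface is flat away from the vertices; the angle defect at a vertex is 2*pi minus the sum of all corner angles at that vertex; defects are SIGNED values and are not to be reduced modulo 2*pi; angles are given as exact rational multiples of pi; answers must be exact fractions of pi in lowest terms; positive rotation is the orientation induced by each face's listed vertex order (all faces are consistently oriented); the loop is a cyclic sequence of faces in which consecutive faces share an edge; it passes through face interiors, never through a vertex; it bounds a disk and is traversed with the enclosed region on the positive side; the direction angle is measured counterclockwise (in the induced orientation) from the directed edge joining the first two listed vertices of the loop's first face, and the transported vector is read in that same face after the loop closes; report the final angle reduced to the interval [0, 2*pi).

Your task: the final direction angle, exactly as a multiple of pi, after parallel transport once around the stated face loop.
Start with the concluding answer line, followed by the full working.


Answer: final direction angle = (3/2)*pi

enclosed vertex P0: corner angles sum to (7/3)*pi, defect = 2*pi - (7/3)*pi = -pi/3
adding the enclosed defects to the starting angle (mod 2*pi, induced orientation) gives the holonomy
final angle = (11/6)*pi - pi/3 = (3/2)*pi (mod 2*pi)


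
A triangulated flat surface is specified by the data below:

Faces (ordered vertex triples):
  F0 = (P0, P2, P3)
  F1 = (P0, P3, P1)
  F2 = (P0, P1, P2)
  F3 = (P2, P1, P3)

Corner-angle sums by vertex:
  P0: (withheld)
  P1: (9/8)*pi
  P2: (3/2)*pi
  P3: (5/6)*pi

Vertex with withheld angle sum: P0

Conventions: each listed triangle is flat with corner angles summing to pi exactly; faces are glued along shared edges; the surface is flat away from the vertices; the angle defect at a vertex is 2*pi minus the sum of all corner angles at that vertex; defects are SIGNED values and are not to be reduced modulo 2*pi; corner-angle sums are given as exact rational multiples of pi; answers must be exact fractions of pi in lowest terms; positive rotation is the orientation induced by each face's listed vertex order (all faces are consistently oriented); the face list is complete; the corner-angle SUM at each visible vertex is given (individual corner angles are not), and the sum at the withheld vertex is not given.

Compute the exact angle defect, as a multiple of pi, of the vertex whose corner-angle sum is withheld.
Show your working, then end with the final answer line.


V = 4, E = 6, F = 4; chi = V - E + F = 2
Gauss-Bonnet: total defect = 2*pi*chi = 4*pi; visible defects sum to (61/24)*pi

Answer: defect(P0) = (35/24)*pi


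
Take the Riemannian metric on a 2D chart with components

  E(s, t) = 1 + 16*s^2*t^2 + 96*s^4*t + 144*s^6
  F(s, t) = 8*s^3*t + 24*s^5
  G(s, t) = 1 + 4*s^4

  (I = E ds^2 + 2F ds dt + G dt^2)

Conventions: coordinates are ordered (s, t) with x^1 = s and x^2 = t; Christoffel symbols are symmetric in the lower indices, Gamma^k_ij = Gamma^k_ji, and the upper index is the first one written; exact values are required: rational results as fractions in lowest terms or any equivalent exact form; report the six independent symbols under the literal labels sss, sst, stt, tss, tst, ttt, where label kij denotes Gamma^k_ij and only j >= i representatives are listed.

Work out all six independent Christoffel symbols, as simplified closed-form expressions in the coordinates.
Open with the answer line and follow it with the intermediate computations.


Answer: Gamma_sss = (432*s^5 + 192*s^3*t + 16*s*t^2)/(144*s^6 + 96*s^4*t + 4*s^4 + 16*s^2*t^2 + 1), Gamma_sst = (48*s^4 + 16*s^2*t)/(144*s^6 + 96*s^4*t + 4*s^4 + 16*s^2*t^2 + 1), Gamma_stt = 0, Gamma_tss = (72*s^4 + 8*s^2*t)/(144*s^6 + 96*s^4*t + 4*s^4 + 16*s^2*t^2 + 1), Gamma_tst = 8*s^3/(144*s^6 + 96*s^4*t + 4*s^4 + 16*s^2*t^2 + 1), Gamma_ttt = 0

E = 1 + 16*s^2*t^2 + 96*s^4*t + 144*s^6; F = 8*s^3*t + 24*s^5; G = 1 + 4*s^4
Gamma^k_ij = (1/2) g^{kl} (d_i g_jl + d_j g_il - d_l g_ij), with g^inv = (1/(EG-F^2)) [[G, -F], [-F, E]]
first partials: E_s = 32*s*t^2 + 384*s^3*t + 864*s^5, E_t = 32*s^2*t + 96*s^4, F_s = 24*s^2*t + 120*s^4, F_t = 8*s^3, G_s = 16*s^3, G_t = 0
D = EG - F^2 = 1 + 16*s^2*t^2 + 4*s^4 + 96*s^4*t + 144*s^6
expanded: Gamma^s_ss = (G E_s - 2F F_s + F E_t)/(2D), Gamma^s_st = (G E_t - F G_s)/(2D), Gamma^s_tt = (2G F_t - G G_s - F G_t)/(2D), Gamma^t_ss = (2E F_s - E E_t - F E_s)/(2D), Gamma^t_st = (E G_s - F E_t)/(2D), Gamma^t_tt = (E G_t - 2F F_t + F G_s)/(2D); substitute and cancel common factors


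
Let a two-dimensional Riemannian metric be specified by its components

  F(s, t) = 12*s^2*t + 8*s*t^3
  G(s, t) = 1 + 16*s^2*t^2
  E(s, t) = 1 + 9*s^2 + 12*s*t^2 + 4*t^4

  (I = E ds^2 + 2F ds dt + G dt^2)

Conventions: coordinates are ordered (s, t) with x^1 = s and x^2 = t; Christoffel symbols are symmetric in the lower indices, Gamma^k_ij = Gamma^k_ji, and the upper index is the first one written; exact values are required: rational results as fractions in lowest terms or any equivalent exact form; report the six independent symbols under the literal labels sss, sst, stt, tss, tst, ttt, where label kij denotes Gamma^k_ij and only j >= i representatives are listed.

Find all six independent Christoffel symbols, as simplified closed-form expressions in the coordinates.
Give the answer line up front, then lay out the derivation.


Answer: Gamma_sss = (9*s + 6*t^2)/(16*s^2*t^2 + 9*s^2 + 12*s*t^2 + 4*t^4 + 1), Gamma_sst = (12*s*t + 8*t^3)/(16*s^2*t^2 + 9*s^2 + 12*s*t^2 + 4*t^4 + 1), Gamma_stt = (12*s^2 + 8*s*t^2)/(16*s^2*t^2 + 9*s^2 + 12*s*t^2 + 4*t^4 + 1), Gamma_tss = 12*s*t/(16*s^2*t^2 + 9*s^2 + 12*s*t^2 + 4*t^4 + 1), Gamma_tst = 16*s*t^2/(16*s^2*t^2 + 9*s^2 + 12*s*t^2 + 4*t^4 + 1), Gamma_ttt = 16*s^2*t/(16*s^2*t^2 + 9*s^2 + 12*s*t^2 + 4*t^4 + 1)

E = 1 + 9*s^2 + 12*s*t^2 + 4*t^4; F = 12*s^2*t + 8*s*t^3; G = 1 + 16*s^2*t^2
Gamma^k_ij = (1/2) g^{kl} (d_i g_jl + d_j g_il - d_l g_ij), with g^inv = (1/(EG-F^2)) [[G, -F], [-F, E]]
first partials: E_s = 18*s + 12*t^2, E_t = 24*s*t + 16*t^3, F_s = 24*s*t + 8*t^3, F_t = 12*s^2 + 24*s*t^2, G_s = 32*s*t^2, G_t = 32*s^2*t
D = EG - F^2 = 1 + 9*s^2 + 12*s*t^2 + 4*t^4 + 16*s^2*t^2
expanded: Gamma^s_ss = (G E_s - 2F F_s + F E_t)/(2D), Gamma^s_st = (G E_t - F G_s)/(2D), Gamma^s_tt = (2G F_t - G G_s - F G_t)/(2D), Gamma^t_ss = (2E F_s - E E_t - F E_s)/(2D), Gamma^t_st = (E G_s - F E_t)/(2D), Gamma^t_tt = (E G_t - 2F F_t + F G_s)/(2D); substitute and cancel common factors
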